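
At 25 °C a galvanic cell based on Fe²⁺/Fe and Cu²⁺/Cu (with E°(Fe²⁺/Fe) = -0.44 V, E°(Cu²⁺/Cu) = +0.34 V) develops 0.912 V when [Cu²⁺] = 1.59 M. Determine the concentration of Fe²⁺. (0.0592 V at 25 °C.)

5.5 × 10^-5 M

From the Nernst equation, log Q = n(E° − E)/0.0592 = 2(0.78 − 0.912)/0.0592 = -4.459, so Q = 3.47 × 10^-5.
With Q = [Fe²⁺]/[Cu²⁺] and the known concentrations, [Fe²⁺] in the numerator gives [Fe²⁺] = 5.5 × 10^-5 M.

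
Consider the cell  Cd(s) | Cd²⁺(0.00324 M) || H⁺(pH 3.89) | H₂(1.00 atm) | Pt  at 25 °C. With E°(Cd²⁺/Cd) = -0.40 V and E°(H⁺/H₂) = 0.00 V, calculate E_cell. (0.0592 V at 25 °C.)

The hydrogen couple is the cathode, so E°_cell = 0.40 V; n = 2.
[H⁺] = 10^(−3.89) = 1.3 × 10^-4 M, and Q = [Cd²⁺]·P(H₂) / [H⁺]^2 = 1.95 × 10^5.
E = E° − (0.0592/2) log Q = 0.40 − (0.0592/2)(5.291) = 0.243 V.

0.24 V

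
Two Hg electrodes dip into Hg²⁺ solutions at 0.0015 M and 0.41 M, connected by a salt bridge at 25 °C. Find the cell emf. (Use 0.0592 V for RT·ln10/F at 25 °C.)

Both half-cells are Hg²⁺/Hg, so E°_cell = 0. The concentrated side is the cathode; the cell reaction moves Hg²⁺ from high to low concentration with n = 2.
Q = [Hg²⁺]_dilute/[Hg²⁺]_conc = 0.0015/0.41 = 0.00366.
E = 0 − (0.0592/2) log Q = −(0.0592/2)(-2.437) = 0.0721 V.

0.072 V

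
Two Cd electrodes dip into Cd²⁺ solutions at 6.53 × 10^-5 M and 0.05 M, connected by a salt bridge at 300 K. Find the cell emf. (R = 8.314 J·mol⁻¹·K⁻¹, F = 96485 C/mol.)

0.086 V

Both half-cells are Cd²⁺/Cd, so E°_cell = 0. The concentrated side is the cathode; the cell reaction moves Cd²⁺ from high to low concentration with n = 2.
Q = [Cd²⁺]_dilute/[Cd²⁺]_conc = 6.53 × 10^-5/0.05 = 0.00131.
E = 0 − (RT/nF) ln Q = −((8.314×300)/(2×96485))(-6.641) = 0.0858 V.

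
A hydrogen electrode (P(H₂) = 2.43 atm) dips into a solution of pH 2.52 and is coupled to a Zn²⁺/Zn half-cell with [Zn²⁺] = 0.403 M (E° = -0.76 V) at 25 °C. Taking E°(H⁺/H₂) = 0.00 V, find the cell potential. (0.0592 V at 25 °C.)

The hydrogen couple is the cathode, so E°_cell = 0.76 V; n = 2.
[H⁺] = 10^(−2.52) = 0.0030 M, and Q = [Zn²⁺]·P(H₂) / [H⁺]^2 = 1.07 × 10^5.
E = E° − (0.0592/2) log Q = 0.76 − (0.0592/2)(5.031) = 0.611 V.

0.61 V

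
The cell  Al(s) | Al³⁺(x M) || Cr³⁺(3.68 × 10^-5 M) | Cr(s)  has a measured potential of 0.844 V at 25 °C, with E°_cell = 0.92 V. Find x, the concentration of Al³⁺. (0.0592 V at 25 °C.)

From the Nernst equation, log Q = n(E° − E)/0.0592 = 3(0.92 − 0.844)/0.0592 = 3.851, so Q = 7100.
With Q = [Al³⁺]/[Cr³⁺] and the known concentrations, [Al³⁺] in the numerator gives [Al³⁺] = 0.26 M.

0.26 M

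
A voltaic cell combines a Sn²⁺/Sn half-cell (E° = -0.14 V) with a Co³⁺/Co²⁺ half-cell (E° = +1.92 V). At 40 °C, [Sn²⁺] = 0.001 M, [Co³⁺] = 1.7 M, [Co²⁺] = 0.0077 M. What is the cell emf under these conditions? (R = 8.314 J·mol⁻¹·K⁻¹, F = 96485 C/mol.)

2.30 V

The Co³⁺/Co²⁺ couple has the higher reduction potential and acts as the cathode, so E°_cell = +1.92 − (-0.14) = 2.06 V.
Balancing electrons gives n = 2; the reaction quotient is Q = [Sn²⁺]·[Co²⁺]^2/[Co³⁺]^2 = 2.05 × 10^-8.
E = E° − (RT/nF) ln Q = 2.06 − (8.314×313)/(2×96485) × (-17.702) = 2.060 + 0.239 = 2.299 V.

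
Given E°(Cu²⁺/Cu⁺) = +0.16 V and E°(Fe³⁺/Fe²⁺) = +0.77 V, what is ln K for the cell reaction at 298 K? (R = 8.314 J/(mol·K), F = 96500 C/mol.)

ln K = 23.8

E°_cell = +0.77 − (+0.16) = 0.61 V, with n = 1 electron transferred.
At equilibrium E = 0, so the Nernst equation gives ln K = nFE°/RT = (1)(96500)(0.61)/((8.314)(298)) = 23.76.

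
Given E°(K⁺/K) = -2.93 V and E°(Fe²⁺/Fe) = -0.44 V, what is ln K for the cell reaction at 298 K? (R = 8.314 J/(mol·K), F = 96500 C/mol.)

ln K = 194.0

E°_cell = -0.44 − (-2.93) = 2.49 V, with n = 2 electrons transferred.
At equilibrium E = 0, so the Nernst equation gives ln K = nFE°/RT = (2)(96500)(2.49)/((8.314)(298)) = 193.97.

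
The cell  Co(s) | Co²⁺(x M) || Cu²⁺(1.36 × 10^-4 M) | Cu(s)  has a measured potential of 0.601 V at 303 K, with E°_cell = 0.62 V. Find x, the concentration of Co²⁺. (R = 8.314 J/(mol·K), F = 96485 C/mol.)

From the Nernst equation, ln Q = nF(E° − E)/RT = 2×96485×(0.62 − 0.601)/(8.314×303) = 1.455, so Q = 4.29.
With Q = [Co²⁺]/[Cu²⁺] and the known concentrations, [Co²⁺] in the numerator gives [Co²⁺] = 5.8 × 10^-4 M.

5.8 × 10^-4 M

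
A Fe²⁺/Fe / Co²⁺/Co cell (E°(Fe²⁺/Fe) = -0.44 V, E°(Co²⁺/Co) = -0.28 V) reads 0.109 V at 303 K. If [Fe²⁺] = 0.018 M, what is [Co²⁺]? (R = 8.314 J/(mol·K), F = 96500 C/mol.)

From the Nernst equation, ln Q = nF(E° − E)/RT = 2×96500×(0.16 − 0.109)/(8.314×303) = 3.907, so Q = 49.8.
With Q = [Fe²⁺]/[Co²⁺] and the known concentrations, [Co²⁺] in the denominator gives [Co²⁺] = 3.6 × 10^-4 M.

3.6 × 10^-4 M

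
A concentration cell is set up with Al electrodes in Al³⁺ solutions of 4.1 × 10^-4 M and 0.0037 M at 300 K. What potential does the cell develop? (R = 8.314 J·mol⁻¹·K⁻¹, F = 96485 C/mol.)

Both half-cells are Al³⁺/Al, so E°_cell = 0. The concentrated side is the cathode; the cell reaction moves Al³⁺ from high to low concentration with n = 3.
Q = [Al³⁺]_dilute/[Al³⁺]_conc = 4.1 × 10^-4/0.0037 = 0.111.
E = 0 − (RT/nF) ln Q = −((8.314×300)/(3×96485))(-2.200) = 0.0190 V.

0.019 V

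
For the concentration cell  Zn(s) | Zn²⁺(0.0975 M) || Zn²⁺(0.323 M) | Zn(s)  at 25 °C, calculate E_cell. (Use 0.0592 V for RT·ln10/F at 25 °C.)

0.015 V

Both half-cells are Zn²⁺/Zn, so E°_cell = 0. The concentrated side is the cathode; the cell reaction moves Zn²⁺ from high to low concentration with n = 2.
Q = [Zn²⁺]_dilute/[Zn²⁺]_conc = 0.0975/0.323 = 0.302.
E = 0 − (0.0592/2) log Q = −(0.0592/2)(-0.520) = 0.0154 V.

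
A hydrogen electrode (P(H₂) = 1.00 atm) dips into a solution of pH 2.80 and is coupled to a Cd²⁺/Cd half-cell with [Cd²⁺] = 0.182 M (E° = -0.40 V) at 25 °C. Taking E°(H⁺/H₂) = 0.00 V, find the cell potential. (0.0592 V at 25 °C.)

The hydrogen couple is the cathode, so E°_cell = 0.40 V; n = 2.
[H⁺] = 10^(−2.80) = 0.0016 M, and Q = [Cd²⁺]·P(H₂) / [H⁺]^2 = 7.25 × 10^4.
E = E° − (0.0592/2) log Q = 0.40 − (0.0592/2)(4.860) = 0.256 V.

0.26 V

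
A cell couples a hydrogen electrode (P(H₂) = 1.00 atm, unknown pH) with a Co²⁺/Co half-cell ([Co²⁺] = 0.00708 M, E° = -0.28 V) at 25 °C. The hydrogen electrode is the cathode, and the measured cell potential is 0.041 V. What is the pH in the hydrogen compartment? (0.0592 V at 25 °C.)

E°_cell = 0.28 V and n = 2.
log Q = n(E° − E)/0.0592 = 2×(0.28 − 0.041)/0.0592 = 8.074.
With Q = [Co²⁺]·P(H₂) / [H⁺]^2, solving for [H⁺] gives log[H⁺] = -5.112, so pH = 5.11.

pH = 5.11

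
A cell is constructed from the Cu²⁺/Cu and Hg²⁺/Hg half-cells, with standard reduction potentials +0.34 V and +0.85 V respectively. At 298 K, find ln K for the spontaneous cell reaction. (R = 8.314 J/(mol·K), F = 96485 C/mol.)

E°_cell = +0.85 − (+0.34) = 0.51 V, with n = 2 electrons transferred.
At equilibrium E = 0, so the Nernst equation gives ln K = nFE°/RT = (2)(96485)(0.51)/((8.314)(298)) = 39.72.

ln K = 39.7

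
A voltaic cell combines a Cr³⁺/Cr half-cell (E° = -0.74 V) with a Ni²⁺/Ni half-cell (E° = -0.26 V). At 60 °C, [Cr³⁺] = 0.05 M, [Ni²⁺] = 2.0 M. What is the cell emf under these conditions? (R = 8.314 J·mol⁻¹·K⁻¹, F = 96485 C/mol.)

The Ni²⁺/Ni couple has the higher reduction potential and acts as the cathode, so E°_cell = -0.26 − (-0.74) = 0.48 V.
Balancing electrons gives n = 6; the reaction quotient is Q = [Cr³⁺]^2/[Ni²⁺]^3 = 3.13 × 10^-4.
E = E° − (RT/nF) ln Q = 0.48 − (8.314×333)/(6×96485) × (-8.071) = 0.480 + 0.039 = 0.519 V.

0.519 V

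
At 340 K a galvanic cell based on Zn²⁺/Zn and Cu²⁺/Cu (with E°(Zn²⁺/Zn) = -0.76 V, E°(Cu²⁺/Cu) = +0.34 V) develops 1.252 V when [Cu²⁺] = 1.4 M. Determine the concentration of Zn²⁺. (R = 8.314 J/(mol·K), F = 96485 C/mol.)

From the Nernst equation, ln Q = nF(E° − E)/RT = 2×96485×(1.10 − 1.252)/(8.314×340) = -10.376, so Q = 3.12 × 10^-5.
With Q = [Zn²⁺]/[Cu²⁺] and the known concentrations, [Zn²⁺] in the numerator gives [Zn²⁺] = 4.4 × 10^-5 M.

4.4 × 10^-5 M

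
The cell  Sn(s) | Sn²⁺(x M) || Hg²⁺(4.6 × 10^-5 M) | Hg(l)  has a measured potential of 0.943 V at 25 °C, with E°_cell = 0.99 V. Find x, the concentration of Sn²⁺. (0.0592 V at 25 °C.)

From the Nernst equation, log Q = n(E° − E)/0.0592 = 2(0.99 − 0.943)/0.0592 = 1.588, so Q = 38.7.
With Q = [Sn²⁺]/[Hg²⁺] and the known concentrations, [Sn²⁺] in the numerator gives [Sn²⁺] = 0.0018 M.

0.0018 M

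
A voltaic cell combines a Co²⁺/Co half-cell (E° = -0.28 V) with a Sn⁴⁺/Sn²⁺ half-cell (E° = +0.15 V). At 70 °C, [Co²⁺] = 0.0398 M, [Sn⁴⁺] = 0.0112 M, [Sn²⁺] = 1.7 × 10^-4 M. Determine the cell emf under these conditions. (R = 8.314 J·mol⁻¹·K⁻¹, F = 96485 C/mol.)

0.540 V

The Sn⁴⁺/Sn²⁺ couple has the higher reduction potential and acts as the cathode, so E°_cell = +0.15 − (-0.28) = 0.43 V.
Balancing electrons gives n = 2; the reaction quotient is Q = [Co²⁺]·[Sn²⁺]/[Sn⁴⁺] = 6.04 × 10^-4.
E = E° − (RT/nF) ln Q = 0.43 − (8.314×343)/(2×96485) × (-7.412) = 0.430 + 0.110 = 0.540 V.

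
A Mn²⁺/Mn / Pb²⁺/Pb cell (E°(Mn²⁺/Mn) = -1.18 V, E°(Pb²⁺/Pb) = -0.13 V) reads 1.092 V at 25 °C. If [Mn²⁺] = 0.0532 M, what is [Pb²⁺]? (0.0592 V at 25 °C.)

From the Nernst equation, log Q = n(E° − E)/0.0592 = 2(1.05 − 1.092)/0.0592 = -1.419, so Q = 0.0381.
With Q = [Mn²⁺]/[Pb²⁺] and the known concentrations, [Pb²⁺] in the denominator gives [Pb²⁺] = 1.4 M.

1.4 M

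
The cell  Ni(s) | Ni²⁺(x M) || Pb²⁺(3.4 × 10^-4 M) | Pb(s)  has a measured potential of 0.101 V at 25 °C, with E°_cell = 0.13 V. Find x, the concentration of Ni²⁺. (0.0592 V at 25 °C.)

From the Nernst equation, log Q = n(E° − E)/0.0592 = 2(0.13 − 0.101)/0.0592 = 0.980, so Q = 9.54.
With Q = [Ni²⁺]/[Pb²⁺] and the known concentrations, [Ni²⁺] in the numerator gives [Ni²⁺] = 0.0032 M.

0.0032 M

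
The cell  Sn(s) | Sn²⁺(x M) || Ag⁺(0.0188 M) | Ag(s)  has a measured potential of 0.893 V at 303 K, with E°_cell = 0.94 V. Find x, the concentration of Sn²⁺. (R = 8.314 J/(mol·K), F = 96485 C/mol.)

From the Nernst equation, ln Q = nF(E° − E)/RT = 2×96485×(0.94 − 0.893)/(8.314×303) = 3.600, so Q = 36.6.
With Q = [Sn²⁺]/[Ag⁺]^2 and the known concentrations, [Sn²⁺] in the numerator gives [Sn²⁺] = 0.013 M.

0.013 M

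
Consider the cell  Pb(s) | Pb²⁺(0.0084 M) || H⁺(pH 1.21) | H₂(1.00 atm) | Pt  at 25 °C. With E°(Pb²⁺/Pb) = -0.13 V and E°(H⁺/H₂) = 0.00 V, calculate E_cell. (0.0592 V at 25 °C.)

The hydrogen couple is the cathode, so E°_cell = 0.13 V; n = 2.
[H⁺] = 10^(−1.21) = 0.062 M, and Q = [Pb²⁺]·P(H₂) / [H⁺]^2 = 2.21.
E = E° − (0.0592/2) log Q = 0.13 − (0.0592/2)(0.344) = 0.120 V.

0.12 V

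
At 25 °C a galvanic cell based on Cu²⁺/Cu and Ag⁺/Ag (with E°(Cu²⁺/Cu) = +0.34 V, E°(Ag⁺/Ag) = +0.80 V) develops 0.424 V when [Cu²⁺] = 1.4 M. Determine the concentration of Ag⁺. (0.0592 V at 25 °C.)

0.29 M

From the Nernst equation, log Q = n(E° − E)/0.0592 = 2(0.46 − 0.424)/0.0592 = 1.216, so Q = 16.5.
With Q = [Cu²⁺]/[Ag⁺]^2 and the known concentrations, [Ag⁺]^2 in the denominator gives [Ag⁺] = 0.29 M.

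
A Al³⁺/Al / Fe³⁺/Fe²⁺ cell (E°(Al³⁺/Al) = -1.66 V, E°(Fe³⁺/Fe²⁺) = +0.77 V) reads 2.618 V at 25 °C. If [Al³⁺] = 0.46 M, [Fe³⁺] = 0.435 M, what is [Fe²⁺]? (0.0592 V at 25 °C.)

From the Nernst equation, log Q = n(E° − E)/0.0592 = 3(2.43 − 2.618)/0.0592 = -9.527, so Q = 2.97 × 10^-10.
With Q = [Al³⁺]·[Fe²⁺]^3/[Fe³⁺]^3 and the known concentrations, [Fe²⁺]^3 in the numerator gives [Fe²⁺] = 3.8 × 10^-4 M.

3.8 × 10^-4 M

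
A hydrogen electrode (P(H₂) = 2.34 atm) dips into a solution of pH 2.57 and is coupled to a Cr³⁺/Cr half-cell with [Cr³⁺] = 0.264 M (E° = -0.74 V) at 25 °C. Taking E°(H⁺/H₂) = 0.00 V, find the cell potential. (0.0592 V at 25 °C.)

0.59 V

The hydrogen couple is the cathode, so E°_cell = 0.74 V; n = 6.
[H⁺] = 10^(−2.57) = 0.0027 M, and Q = [Cr³⁺]^2·P(H₂)^3 / [H⁺]^6 = 2.35 × 10^15.
E = E° − (0.0592/6) log Q = 0.74 − (0.0592/6)(15.371) = 0.588 V.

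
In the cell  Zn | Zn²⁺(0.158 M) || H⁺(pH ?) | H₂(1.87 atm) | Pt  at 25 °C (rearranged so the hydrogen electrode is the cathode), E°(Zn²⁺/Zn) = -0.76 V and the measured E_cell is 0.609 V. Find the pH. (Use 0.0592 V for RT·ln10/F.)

E°_cell = 0.76 V and n = 2.
log Q = n(E° − E)/0.0592 = 2×(0.76 − 0.609)/0.0592 = 5.101.
With Q = [Zn²⁺]·P(H₂) / [H⁺]^2, solving for [H⁺] gives log[H⁺] = -2.815, so pH = 2.82.

pH = 2.82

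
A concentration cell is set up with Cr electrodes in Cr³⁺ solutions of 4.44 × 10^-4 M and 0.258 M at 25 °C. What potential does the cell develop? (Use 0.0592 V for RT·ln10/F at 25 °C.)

0.055 V

Both half-cells are Cr³⁺/Cr, so E°_cell = 0. The concentrated side is the cathode; the cell reaction moves Cr³⁺ from high to low concentration with n = 3.
Q = [Cr³⁺]_dilute/[Cr³⁺]_conc = 4.44 × 10^-4/0.258 = 0.00172.
E = 0 − (0.0592/3) log Q = −(0.0592/3)(-2.764) = 0.0545 V.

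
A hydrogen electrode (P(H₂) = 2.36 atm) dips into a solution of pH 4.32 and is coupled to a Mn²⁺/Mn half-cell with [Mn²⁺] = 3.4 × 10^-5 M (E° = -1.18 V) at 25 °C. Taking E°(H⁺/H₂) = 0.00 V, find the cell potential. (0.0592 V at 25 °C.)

The hydrogen couple is the cathode, so E°_cell = 1.18 V; n = 2.
[H⁺] = 10^(−4.32) = 4.8 × 10^-5 M, and Q = [Mn²⁺]·P(H₂) / [H⁺]^2 = 3.5 × 10^4.
E = E° − (0.0592/2) log Q = 1.18 − (0.0592/2)(4.544) = 1.045 V.

1.05 V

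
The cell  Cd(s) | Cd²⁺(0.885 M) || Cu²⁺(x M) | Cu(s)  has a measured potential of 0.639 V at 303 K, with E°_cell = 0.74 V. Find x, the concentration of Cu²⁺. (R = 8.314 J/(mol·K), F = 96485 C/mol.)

From the Nernst equation, ln Q = nF(E° − E)/RT = 2×96485×(0.74 − 0.639)/(8.314×303) = 7.737, so Q = 2290.
With Q = [Cd²⁺]/[Cu²⁺] and the known concentrations, [Cu²⁺] in the denominator gives [Cu²⁺] = 3.9 × 10^-4 M.

3.9 × 10^-4 M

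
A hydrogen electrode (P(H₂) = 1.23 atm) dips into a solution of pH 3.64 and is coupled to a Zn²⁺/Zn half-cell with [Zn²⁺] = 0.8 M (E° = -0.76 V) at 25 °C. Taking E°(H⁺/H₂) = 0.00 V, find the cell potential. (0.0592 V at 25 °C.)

The hydrogen couple is the cathode, so E°_cell = 0.76 V; n = 2.
[H⁺] = 10^(−3.64) = 2.3 × 10^-4 M, and Q = [Zn²⁺]·P(H₂) / [H⁺]^2 = 1.87 × 10^7.
E = E° − (0.0592/2) log Q = 0.76 − (0.0592/2)(7.273) = 0.545 V.

0.54 V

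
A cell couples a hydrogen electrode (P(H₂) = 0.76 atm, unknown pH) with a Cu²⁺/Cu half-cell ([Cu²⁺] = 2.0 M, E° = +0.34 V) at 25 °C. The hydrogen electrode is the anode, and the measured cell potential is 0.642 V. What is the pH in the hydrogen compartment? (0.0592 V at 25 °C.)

pH = 5.01

E°_cell = 0.34 V and n = 2.
log Q = n(E° − E)/0.0592 = 2×(0.34 − 0.642)/0.0592 = -10.203.
With Q = [H⁺]^2 / ([Cu²⁺]·P(H₂)), solving for [H⁺] gives log[H⁺] = -5.010, so pH = 5.01.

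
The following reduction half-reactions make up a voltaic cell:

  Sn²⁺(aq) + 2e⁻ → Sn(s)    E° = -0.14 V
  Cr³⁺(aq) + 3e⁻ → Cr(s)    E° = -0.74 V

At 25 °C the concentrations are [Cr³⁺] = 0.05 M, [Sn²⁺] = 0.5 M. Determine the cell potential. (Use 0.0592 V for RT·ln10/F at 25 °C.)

The Sn²⁺/Sn couple has the higher reduction potential and acts as the cathode, so E°_cell = -0.14 − (-0.74) = 0.60 V.
Balancing electrons gives n = 6; the reaction quotient is Q = [Cr³⁺]^2/[Sn²⁺]^3 = 0.0200.
At 25 °C, E = E° − (0.0592/n) log Q = 0.60 − (0.0592/6)(-1.699) = 0.600 + 0.017 = 0.617 V.

0.617 V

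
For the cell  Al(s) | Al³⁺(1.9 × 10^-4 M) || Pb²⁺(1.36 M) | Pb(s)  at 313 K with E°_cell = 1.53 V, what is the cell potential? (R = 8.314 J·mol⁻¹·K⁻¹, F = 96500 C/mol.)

1.61 V

Balancing electrons gives n = 6; the reaction quotient is Q = [Al³⁺]^2/[Pb²⁺]^3 = 1.44 × 10^-8.
E = E° − (RT/nF) ln Q = 1.53 − (8.314×313)/(6×96500) × (-18.059) = 1.530 + 0.081 = 1.611 V.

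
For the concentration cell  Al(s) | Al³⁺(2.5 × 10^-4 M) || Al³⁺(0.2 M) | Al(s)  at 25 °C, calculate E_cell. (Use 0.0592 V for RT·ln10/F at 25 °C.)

0.057 V

Both half-cells are Al³⁺/Al, so E°_cell = 0. The concentrated side is the cathode; the cell reaction moves Al³⁺ from high to low concentration with n = 3.
Q = [Al³⁺]_dilute/[Al³⁺]_conc = 2.5 × 10^-4/0.2 = 0.00125.
E = 0 − (0.0592/3) log Q = −(0.0592/3)(-2.903) = 0.0573 V.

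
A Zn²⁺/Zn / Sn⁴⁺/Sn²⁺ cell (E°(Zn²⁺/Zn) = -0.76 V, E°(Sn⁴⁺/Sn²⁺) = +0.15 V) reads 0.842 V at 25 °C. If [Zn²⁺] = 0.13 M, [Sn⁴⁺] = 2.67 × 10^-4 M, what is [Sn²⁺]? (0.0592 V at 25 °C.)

0.41 M

From the Nernst equation, log Q = n(E° − E)/0.0592 = 2(0.91 − 0.842)/0.0592 = 2.297, so Q = 198.
With Q = [Zn²⁺]·[Sn²⁺]/[Sn⁴⁺] and the known concentrations, [Sn²⁺] in the numerator gives [Sn²⁺] = 0.41 M.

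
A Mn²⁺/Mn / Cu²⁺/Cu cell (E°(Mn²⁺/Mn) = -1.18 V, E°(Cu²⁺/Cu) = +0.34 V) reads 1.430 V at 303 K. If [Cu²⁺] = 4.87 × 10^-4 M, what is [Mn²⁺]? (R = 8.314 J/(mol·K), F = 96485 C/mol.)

0.48 M

From the Nernst equation, ln Q = nF(E° − E)/RT = 2×96485×(1.52 − 1.430)/(8.314×303) = 6.894, so Q = 986.
With Q = [Mn²⁺]/[Cu²⁺] and the known concentrations, [Mn²⁺] in the numerator gives [Mn²⁺] = 0.48 M.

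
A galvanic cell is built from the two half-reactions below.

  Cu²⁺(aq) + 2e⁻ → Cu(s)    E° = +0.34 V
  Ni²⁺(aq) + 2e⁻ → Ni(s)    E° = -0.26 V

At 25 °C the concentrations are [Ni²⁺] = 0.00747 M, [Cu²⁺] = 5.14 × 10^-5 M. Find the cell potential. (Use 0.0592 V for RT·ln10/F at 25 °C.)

The Cu²⁺/Cu couple has the higher reduction potential and acts as the cathode, so E°_cell = +0.34 − (-0.26) = 0.60 V.
Balancing electrons gives n = 2; the reaction quotient is Q = [Ni²⁺]/[Cu²⁺] = 145.
At 25 °C, E = E° − (0.0592/n) log Q = 0.60 − (0.0592/2)(2.162) = 0.600 − 0.064 = 0.536 V.

0.536 V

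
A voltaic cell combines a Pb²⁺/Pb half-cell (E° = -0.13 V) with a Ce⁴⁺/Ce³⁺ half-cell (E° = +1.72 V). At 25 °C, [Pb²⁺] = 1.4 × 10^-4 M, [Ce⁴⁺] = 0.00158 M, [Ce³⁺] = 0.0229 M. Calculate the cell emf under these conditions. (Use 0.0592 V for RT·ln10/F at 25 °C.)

The Ce⁴⁺/Ce³⁺ couple has the higher reduction potential and acts as the cathode, so E°_cell = +1.72 − (-0.13) = 1.85 V.
Balancing electrons gives n = 2; the reaction quotient is Q = [Pb²⁺]·[Ce³⁺]^2/[Ce⁴⁺]^2 = 0.0294.
At 25 °C, E = E° − (0.0592/n) log Q = 1.85 − (0.0592/2)(-1.532) = 1.850 + 0.045 = 1.895 V.

1.90 V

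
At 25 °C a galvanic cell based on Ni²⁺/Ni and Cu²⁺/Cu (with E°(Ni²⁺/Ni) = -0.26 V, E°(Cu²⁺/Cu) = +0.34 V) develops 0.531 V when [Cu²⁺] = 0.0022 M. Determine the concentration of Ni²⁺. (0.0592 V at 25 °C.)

From the Nernst equation, log Q = n(E° − E)/0.0592 = 2(0.60 − 0.531)/0.0592 = 2.331, so Q = 214.
With Q = [Ni²⁺]/[Cu²⁺] and the known concentrations, [Ni²⁺] in the numerator gives [Ni²⁺] = 0.47 M.

0.47 M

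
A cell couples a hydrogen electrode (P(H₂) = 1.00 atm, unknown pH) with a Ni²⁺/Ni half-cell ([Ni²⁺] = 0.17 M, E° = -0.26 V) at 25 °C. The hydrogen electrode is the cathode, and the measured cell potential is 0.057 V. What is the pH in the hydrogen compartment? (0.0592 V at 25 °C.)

pH = 3.81

E°_cell = 0.26 V and n = 2.
log Q = n(E° − E)/0.0592 = 2×(0.26 − 0.057)/0.0592 = 6.858.
With Q = [Ni²⁺]·P(H₂) / [H⁺]^2, solving for [H⁺] gives log[H⁺] = -3.814, so pH = 3.81.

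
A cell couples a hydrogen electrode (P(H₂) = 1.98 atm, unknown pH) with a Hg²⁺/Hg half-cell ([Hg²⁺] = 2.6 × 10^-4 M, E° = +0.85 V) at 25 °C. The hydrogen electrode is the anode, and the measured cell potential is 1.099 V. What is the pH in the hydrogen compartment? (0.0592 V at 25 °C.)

pH = 5.85

E°_cell = 0.85 V and n = 2.
log Q = n(E° − E)/0.0592 = 2×(0.85 − 1.099)/0.0592 = -8.412.
With Q = [H⁺]^2 / ([Hg²⁺]·P(H₂)), solving for [H⁺] gives log[H⁺] = -5.850, so pH = 5.85.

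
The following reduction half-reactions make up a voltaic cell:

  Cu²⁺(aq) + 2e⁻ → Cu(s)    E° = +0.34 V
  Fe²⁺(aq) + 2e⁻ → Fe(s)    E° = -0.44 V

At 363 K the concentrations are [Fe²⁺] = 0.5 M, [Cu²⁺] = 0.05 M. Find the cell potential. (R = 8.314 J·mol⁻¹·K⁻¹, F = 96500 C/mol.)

0.744 V

The Cu²⁺/Cu couple has the higher reduction potential and acts as the cathode, so E°_cell = +0.34 − (-0.44) = 0.78 V.
Balancing electrons gives n = 2; the reaction quotient is Q = [Fe²⁺]/[Cu²⁺] = 10.0.
E = E° − (RT/nF) ln Q = 0.78 − (8.314×363)/(2×96500) × (2.303) = 0.780 − 0.036 = 0.744 V.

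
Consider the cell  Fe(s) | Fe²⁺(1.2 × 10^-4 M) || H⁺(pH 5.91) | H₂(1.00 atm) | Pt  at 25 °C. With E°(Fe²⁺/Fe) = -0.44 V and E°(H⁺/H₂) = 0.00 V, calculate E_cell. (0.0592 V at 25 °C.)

The hydrogen couple is the cathode, so E°_cell = 0.44 V; n = 2.
[H⁺] = 10^(−5.91) = 1.2 × 10^-6 M, and Q = [Fe²⁺]·P(H₂) / [H⁺]^2 = 7.93 × 10^7.
E = E° − (0.0592/2) log Q = 0.44 − (0.0592/2)(7.899) = 0.206 V.

0.21 V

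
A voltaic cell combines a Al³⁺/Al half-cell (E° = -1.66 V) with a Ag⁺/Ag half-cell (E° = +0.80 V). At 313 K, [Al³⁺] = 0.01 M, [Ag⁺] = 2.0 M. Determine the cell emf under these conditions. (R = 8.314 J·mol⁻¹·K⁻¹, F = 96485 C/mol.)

2.52 V

The Ag⁺/Ag couple has the higher reduction potential and acts as the cathode, so E°_cell = +0.80 − (-1.66) = 2.46 V.
Balancing electrons gives n = 3; the reaction quotient is Q = [Al³⁺]/[Ag⁺]^3 = 0.00125.
E = E° − (RT/nF) ln Q = 2.46 − (8.314×313)/(3×96485) × (-6.685) = 2.460 + 0.060 = 2.520 V.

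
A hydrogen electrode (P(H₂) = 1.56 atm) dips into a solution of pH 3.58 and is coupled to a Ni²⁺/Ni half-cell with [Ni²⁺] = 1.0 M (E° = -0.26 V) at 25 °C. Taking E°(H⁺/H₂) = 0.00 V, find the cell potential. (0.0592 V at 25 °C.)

The hydrogen couple is the cathode, so E°_cell = 0.26 V; n = 2.
[H⁺] = 10^(−3.58) = 2.6 × 10^-4 M, and Q = [Ni²⁺]·P(H₂) / [H⁺]^2 = 2.25 × 10^7.
E = E° − (0.0592/2) log Q = 0.26 − (0.0592/2)(7.353) = 0.042 V.

0.042 V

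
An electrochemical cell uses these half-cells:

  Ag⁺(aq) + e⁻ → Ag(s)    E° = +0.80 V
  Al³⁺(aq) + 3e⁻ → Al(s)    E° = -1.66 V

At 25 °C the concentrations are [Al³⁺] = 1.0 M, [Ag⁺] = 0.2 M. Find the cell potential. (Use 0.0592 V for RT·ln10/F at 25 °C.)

The Ag⁺/Ag couple has the higher reduction potential and acts as the cathode, so E°_cell = +0.80 − (-1.66) = 2.46 V.
Balancing electrons gives n = 3; the reaction quotient is Q = [Al³⁺]/[Ag⁺]^3 = 125.
At 25 °C, E = E° − (0.0592/n) log Q = 2.46 − (0.0592/3)(2.097) = 2.460 − 0.041 = 2.419 V.

2.42 V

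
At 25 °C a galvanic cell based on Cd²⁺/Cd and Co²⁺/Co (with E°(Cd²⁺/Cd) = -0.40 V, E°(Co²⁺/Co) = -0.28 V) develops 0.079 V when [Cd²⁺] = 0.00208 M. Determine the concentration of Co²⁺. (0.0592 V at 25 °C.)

From the Nernst equation, log Q = n(E° − E)/0.0592 = 2(0.12 − 0.079)/0.0592 = 1.385, so Q = 24.3.
With Q = [Cd²⁺]/[Co²⁺] and the known concentrations, [Co²⁺] in the denominator gives [Co²⁺] = 8.6 × 10^-5 M.

8.6 × 10^-5 M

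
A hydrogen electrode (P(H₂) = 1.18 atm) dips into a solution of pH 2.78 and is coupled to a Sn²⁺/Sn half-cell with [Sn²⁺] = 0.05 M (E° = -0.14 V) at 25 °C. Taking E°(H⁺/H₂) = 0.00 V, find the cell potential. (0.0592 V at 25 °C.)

The hydrogen couple is the cathode, so E°_cell = 0.14 V; n = 2.
[H⁺] = 10^(−2.78) = 0.0017 M, and Q = [Sn²⁺]·P(H₂) / [H⁺]^2 = 2.14 × 10^4.
E = E° − (0.0592/2) log Q = 0.14 − (0.0592/2)(4.331) = 0.012 V.

0.012 V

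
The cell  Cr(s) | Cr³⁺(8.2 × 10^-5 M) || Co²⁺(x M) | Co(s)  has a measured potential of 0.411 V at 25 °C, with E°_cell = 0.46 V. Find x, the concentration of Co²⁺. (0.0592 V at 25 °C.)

From the Nernst equation, log Q = n(E° − E)/0.0592 = 6(0.46 − 0.411)/0.0592 = 4.966, so Q = 9.25 × 10^4.
With Q = [Cr³⁺]^2/[Co²⁺]^3 and the known concentrations, [Co²⁺]^3 in the denominator gives [Co²⁺] = 4.2 × 10^-5 M.

4.2 × 10^-5 M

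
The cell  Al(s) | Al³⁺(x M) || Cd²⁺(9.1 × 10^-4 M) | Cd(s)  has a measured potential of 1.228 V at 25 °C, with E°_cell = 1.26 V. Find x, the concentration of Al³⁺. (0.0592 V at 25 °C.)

0.0011 M

From the Nernst equation, log Q = n(E° − E)/0.0592 = 6(1.26 − 1.228)/0.0592 = 3.243, so Q = 1750.
With Q = [Al³⁺]^2/[Cd²⁺]^3 and the known concentrations, [Al³⁺]^2 in the numerator gives [Al³⁺] = 0.0011 M.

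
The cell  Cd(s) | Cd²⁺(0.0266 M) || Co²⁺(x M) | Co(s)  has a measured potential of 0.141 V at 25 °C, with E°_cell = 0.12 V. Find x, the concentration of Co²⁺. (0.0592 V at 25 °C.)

From the Nernst equation, log Q = n(E° − E)/0.0592 = 2(0.12 − 0.141)/0.0592 = -0.709, so Q = 0.195.
With Q = [Cd²⁺]/[Co²⁺] and the known concentrations, [Co²⁺] in the denominator gives [Co²⁺] = 0.14 M.

0.14 M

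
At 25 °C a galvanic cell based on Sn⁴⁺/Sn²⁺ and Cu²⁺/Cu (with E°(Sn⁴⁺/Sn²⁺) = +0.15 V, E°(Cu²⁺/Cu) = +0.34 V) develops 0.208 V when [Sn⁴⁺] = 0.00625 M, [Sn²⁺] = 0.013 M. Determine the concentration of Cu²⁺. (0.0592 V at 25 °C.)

2.0 M

From the Nernst equation, log Q = n(E° − E)/0.0592 = 2(0.19 − 0.208)/0.0592 = -0.608, so Q = 0.247.
With Q = [Sn⁴⁺]/([Sn²⁺]·[Cu²⁺]) and the known concentrations, [Cu²⁺] in the denominator gives [Cu²⁺] = 2.0 M.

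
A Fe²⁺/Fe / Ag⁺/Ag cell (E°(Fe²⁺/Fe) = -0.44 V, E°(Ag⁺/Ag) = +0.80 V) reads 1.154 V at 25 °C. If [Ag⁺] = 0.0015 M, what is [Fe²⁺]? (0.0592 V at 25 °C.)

From the Nernst equation, log Q = n(E° − E)/0.0592 = 2(1.24 − 1.154)/0.0592 = 2.905, so Q = 804.
With Q = [Fe²⁺]/[Ag⁺]^2 and the known concentrations, [Fe²⁺] in the numerator gives [Fe²⁺] = 0.0018 M.

0.0018 M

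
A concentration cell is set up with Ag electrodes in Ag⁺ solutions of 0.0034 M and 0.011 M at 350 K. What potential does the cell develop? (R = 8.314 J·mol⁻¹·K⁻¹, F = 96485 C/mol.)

Both half-cells are Ag⁺/Ag, so E°_cell = 0. The concentrated side is the cathode; the cell reaction moves Ag⁺ from high to low concentration with n = 1.
Q = [Ag⁺]_dilute/[Ag⁺]_conc = 0.0034/0.011 = 0.309.
E = 0 − (RT/nF) ln Q = −((8.314×350)/(1×96485))(-1.174) = 0.0354 V.

0.035 V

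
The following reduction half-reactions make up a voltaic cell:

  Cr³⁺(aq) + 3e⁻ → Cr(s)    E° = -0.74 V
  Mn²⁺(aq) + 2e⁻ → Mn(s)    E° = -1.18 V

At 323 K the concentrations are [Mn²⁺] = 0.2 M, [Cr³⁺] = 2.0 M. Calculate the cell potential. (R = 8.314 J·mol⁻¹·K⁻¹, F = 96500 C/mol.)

The Cr³⁺/Cr couple has the higher reduction potential and acts as the cathode, so E°_cell = -0.74 − (-1.18) = 0.44 V.
Balancing electrons gives n = 6; the reaction quotient is Q = [Mn²⁺]^3/[Cr³⁺]^2 = 0.00200.
E = E° − (RT/nF) ln Q = 0.44 − (8.314×323)/(6×96500) × (-6.215) = 0.440 + 0.029 = 0.469 V.

0.469 V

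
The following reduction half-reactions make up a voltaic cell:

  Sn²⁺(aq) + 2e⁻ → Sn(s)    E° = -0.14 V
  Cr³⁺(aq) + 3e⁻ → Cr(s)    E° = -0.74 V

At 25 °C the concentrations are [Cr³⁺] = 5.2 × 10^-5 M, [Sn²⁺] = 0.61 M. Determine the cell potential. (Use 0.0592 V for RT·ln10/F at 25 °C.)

0.678 V

The Sn²⁺/Sn couple has the higher reduction potential and acts as the cathode, so E°_cell = -0.14 − (-0.74) = 0.60 V.
Balancing electrons gives n = 6; the reaction quotient is Q = [Cr³⁺]^2/[Sn²⁺]^3 = 1.19 × 10^-8.
At 25 °C, E = E° − (0.0592/n) log Q = 0.60 − (0.0592/6)(-7.924) = 0.600 + 0.078 = 0.678 V.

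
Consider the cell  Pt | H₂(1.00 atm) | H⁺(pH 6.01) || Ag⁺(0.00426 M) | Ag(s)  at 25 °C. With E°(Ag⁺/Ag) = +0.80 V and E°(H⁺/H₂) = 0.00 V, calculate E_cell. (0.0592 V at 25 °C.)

1.02 V

The Ag⁺/Ag couple is the cathode, so E°_cell = 0.80 V; n = 2.
[H⁺] = 10^(−6.01) = 9.8 × 10^-7 M, and Q = [H⁺]^2 / ([Ag⁺]^2·P(H₂)) = 5.26 × 10^-8.
E = E° − (0.0592/2) log Q = 0.80 − (0.0592/2)(-7.279) = 1.015 V.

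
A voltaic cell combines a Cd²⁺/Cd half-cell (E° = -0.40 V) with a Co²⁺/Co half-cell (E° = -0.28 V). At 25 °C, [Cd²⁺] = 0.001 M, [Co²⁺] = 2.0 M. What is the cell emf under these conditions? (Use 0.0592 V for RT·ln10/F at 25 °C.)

0.218 V

The Co²⁺/Co couple has the higher reduction potential and acts as the cathode, so E°_cell = -0.28 − (-0.40) = 0.12 V.
Balancing electrons gives n = 2; the reaction quotient is Q = [Cd²⁺]/[Co²⁺] = 5 × 10^-4.
At 25 °C, E = E° − (0.0592/n) log Q = 0.12 − (0.0592/2)(-3.301) = 0.120 + 0.098 = 0.218 V.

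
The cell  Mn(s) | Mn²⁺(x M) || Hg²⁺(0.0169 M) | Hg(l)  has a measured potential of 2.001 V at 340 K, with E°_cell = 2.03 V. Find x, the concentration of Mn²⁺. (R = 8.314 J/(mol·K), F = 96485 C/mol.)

0.12 M

From the Nernst equation, ln Q = nF(E° − E)/RT = 2×96485×(2.03 − 2.001)/(8.314×340) = 1.980, so Q = 7.24.
With Q = [Mn²⁺]/[Hg²⁺] and the known concentrations, [Mn²⁺] in the numerator gives [Mn²⁺] = 0.12 M.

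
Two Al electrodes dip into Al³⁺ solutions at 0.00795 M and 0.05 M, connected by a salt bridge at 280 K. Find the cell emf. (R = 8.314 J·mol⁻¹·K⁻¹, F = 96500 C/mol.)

Both half-cells are Al³⁺/Al, so E°_cell = 0. The concentrated side is the cathode; the cell reaction moves Al³⁺ from high to low concentration with n = 3.
Q = [Al³⁺]_dilute/[Al³⁺]_conc = 0.00795/0.05 = 0.159.
E = 0 − (RT/nF) ln Q = −((8.314×280)/(3×96500))(-1.839) = 0.0148 V.

0.015 V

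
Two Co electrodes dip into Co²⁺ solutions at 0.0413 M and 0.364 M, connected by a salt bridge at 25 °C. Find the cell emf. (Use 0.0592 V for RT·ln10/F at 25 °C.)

0.028 V

Both half-cells are Co²⁺/Co, so E°_cell = 0. The concentrated side is the cathode; the cell reaction moves Co²⁺ from high to low concentration with n = 2.
Q = [Co²⁺]_dilute/[Co²⁺]_conc = 0.0413/0.364 = 0.113.
E = 0 − (0.0592/2) log Q = −(0.0592/2)(-0.945) = 0.0280 V.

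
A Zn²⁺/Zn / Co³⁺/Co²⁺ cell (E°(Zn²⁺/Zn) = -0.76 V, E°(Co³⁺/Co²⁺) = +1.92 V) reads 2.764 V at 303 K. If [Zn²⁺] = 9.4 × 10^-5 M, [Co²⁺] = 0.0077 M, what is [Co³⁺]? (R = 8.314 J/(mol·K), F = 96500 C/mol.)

0.0019 M

From the Nernst equation, ln Q = nF(E° − E)/RT = 2×96500×(2.68 − 2.764)/(8.314×303) = -6.436, so Q = 0.00160.
With Q = [Zn²⁺]·[Co²⁺]^2/[Co³⁺]^2 and the known concentrations, [Co³⁺]^2 in the denominator gives [Co³⁺] = 0.0019 M.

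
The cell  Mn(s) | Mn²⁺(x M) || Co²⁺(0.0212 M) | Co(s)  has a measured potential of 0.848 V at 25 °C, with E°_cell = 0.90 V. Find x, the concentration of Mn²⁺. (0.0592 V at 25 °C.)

From the Nernst equation, log Q = n(E° − E)/0.0592 = 2(0.90 − 0.848)/0.0592 = 1.757, so Q = 57.1.
With Q = [Mn²⁺]/[Co²⁺] and the known concentrations, [Mn²⁺] in the numerator gives [Mn²⁺] = 1.2 M.

1.2 M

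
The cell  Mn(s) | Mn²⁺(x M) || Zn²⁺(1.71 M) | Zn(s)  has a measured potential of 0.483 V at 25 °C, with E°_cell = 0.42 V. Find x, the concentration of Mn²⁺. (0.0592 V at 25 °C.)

0.013 M

From the Nernst equation, log Q = n(E° − E)/0.0592 = 2(0.42 − 0.483)/0.0592 = -2.128, so Q = 0.00744.
With Q = [Mn²⁺]/[Zn²⁺] and the known concentrations, [Mn²⁺] in the numerator gives [Mn²⁺] = 0.013 M.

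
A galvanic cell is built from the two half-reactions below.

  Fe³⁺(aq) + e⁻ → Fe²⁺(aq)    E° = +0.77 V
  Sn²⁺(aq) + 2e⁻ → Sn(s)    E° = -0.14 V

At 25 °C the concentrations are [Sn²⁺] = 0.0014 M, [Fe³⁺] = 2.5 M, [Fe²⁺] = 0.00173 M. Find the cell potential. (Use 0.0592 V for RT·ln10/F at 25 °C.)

The Fe³⁺/Fe²⁺ couple has the higher reduction potential and acts as the cathode, so E°_cell = +0.77 − (-0.14) = 0.91 V.
Balancing electrons gives n = 2; the reaction quotient is Q = [Sn²⁺]·[Fe²⁺]^2/[Fe³⁺]^2 = 6.7 × 10^-10.
At 25 °C, E = E° − (0.0592/n) log Q = 0.91 − (0.0592/2)(-9.174) = 0.910 + 0.272 = 1.182 V.

1.18 V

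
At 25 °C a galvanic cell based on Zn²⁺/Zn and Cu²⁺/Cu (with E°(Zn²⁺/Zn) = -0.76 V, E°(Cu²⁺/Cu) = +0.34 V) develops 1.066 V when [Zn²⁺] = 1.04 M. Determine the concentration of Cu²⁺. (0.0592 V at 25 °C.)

0.074 M

From the Nernst equation, log Q = n(E° − E)/0.0592 = 2(1.10 − 1.066)/0.0592 = 1.149, so Q = 14.1.
With Q = [Zn²⁺]/[Cu²⁺] and the known concentrations, [Cu²⁺] in the denominator gives [Cu²⁺] = 0.074 M.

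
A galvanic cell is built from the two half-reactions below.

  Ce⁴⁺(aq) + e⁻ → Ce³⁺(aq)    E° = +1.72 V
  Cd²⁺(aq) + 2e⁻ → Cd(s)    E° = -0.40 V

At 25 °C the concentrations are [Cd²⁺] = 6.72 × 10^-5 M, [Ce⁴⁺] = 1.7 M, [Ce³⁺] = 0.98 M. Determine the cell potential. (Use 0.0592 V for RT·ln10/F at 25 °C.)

The Ce⁴⁺/Ce³⁺ couple has the higher reduction potential and acts as the cathode, so E°_cell = +1.72 − (-0.40) = 2.12 V.
Balancing electrons gives n = 2; the reaction quotient is Q = [Cd²⁺]·[Ce³⁺]^2/[Ce⁴⁺]^2 = 2.23 × 10^-5.
At 25 °C, E = E° − (0.0592/n) log Q = 2.12 − (0.0592/2)(-4.651) = 2.120 + 0.138 = 2.258 V.

2.26 V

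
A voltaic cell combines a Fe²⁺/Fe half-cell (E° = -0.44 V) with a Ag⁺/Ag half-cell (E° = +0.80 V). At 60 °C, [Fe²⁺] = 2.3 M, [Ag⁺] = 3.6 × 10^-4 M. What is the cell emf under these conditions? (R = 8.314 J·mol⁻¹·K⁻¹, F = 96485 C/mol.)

1.00 V

The Ag⁺/Ag couple has the higher reduction potential and acts as the cathode, so E°_cell = +0.80 − (-0.44) = 1.24 V.
Balancing electrons gives n = 2; the reaction quotient is Q = [Fe²⁺]/[Ag⁺]^2 = 1.77 × 10^7.
E = E° − (RT/nF) ln Q = 1.24 − (8.314×333)/(2×96485) × (16.692) = 1.240 − 0.239 = 1.001 V.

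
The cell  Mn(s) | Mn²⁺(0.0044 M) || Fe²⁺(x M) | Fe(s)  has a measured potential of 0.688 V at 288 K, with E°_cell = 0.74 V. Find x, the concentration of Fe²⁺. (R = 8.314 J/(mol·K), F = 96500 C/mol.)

6.7 × 10^-5 M

From the Nernst equation, ln Q = nF(E° − E)/RT = 2×96500×(0.74 − 0.688)/(8.314×288) = 4.191, so Q = 66.1.
With Q = [Mn²⁺]/[Fe²⁺] and the known concentrations, [Fe²⁺] in the denominator gives [Fe²⁺] = 6.7 × 10^-5 M.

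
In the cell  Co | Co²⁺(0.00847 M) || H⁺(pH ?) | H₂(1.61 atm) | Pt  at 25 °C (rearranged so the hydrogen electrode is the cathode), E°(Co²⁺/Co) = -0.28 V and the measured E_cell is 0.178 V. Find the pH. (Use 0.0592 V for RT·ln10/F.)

E°_cell = 0.28 V and n = 2.
log Q = n(E° − E)/0.0592 = 2×(0.28 − 0.178)/0.0592 = 3.446.
With Q = [Co²⁺]·P(H₂) / [H⁺]^2, solving for [H⁺] gives log[H⁺] = -2.656, so pH = 2.66.

pH = 2.66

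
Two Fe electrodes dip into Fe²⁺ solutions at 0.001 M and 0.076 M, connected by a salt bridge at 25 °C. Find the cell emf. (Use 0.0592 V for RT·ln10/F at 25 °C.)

0.056 V

Both half-cells are Fe²⁺/Fe, so E°_cell = 0. The concentrated side is the cathode; the cell reaction moves Fe²⁺ from high to low concentration with n = 2.
Q = [Fe²⁺]_dilute/[Fe²⁺]_conc = 0.001/0.076 = 0.0132.
E = 0 − (0.0592/2) log Q = −(0.0592/2)(-1.881) = 0.0557 V.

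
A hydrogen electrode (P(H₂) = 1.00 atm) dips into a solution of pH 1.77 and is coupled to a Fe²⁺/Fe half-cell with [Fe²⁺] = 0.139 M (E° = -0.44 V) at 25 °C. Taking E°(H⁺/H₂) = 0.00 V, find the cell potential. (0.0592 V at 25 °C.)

The hydrogen couple is the cathode, so E°_cell = 0.44 V; n = 2.
[H⁺] = 10^(−1.77) = 0.017 M, and Q = [Fe²⁺]·P(H₂) / [H⁺]^2 = 482.
E = E° − (0.0592/2) log Q = 0.44 − (0.0592/2)(2.683) = 0.361 V.

0.36 V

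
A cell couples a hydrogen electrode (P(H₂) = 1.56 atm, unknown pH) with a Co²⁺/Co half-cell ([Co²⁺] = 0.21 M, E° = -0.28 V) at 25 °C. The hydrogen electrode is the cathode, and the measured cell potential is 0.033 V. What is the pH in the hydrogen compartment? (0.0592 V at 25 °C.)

pH = 4.41

E°_cell = 0.28 V and n = 2.
log Q = n(E° − E)/0.0592 = 2×(0.28 − 0.033)/0.0592 = 8.345.
With Q = [Co²⁺]·P(H₂) / [H⁺]^2, solving for [H⁺] gives log[H⁺] = -4.415, so pH = 4.41.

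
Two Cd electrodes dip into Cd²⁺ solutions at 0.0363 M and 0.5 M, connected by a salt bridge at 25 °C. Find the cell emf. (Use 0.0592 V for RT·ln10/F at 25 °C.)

Both half-cells are Cd²⁺/Cd, so E°_cell = 0. The concentrated side is the cathode; the cell reaction moves Cd²⁺ from high to low concentration with n = 2.
Q = [Cd²⁺]_dilute/[Cd²⁺]_conc = 0.0363/0.5 = 0.0726.
E = 0 − (0.0592/2) log Q = −(0.0592/2)(-1.139) = 0.0337 V.

0.034 V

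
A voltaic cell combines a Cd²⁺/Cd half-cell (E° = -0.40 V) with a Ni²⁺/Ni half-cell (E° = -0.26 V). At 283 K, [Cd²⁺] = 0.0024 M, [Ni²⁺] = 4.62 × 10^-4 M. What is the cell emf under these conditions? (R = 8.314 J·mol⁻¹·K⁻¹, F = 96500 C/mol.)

The Ni²⁺/Ni couple has the higher reduction potential and acts as the cathode, so E°_cell = -0.26 − (-0.40) = 0.14 V.
Balancing electrons gives n = 2; the reaction quotient is Q = [Cd²⁺]/[Ni²⁺] = 5.19.
E = E° − (RT/nF) ln Q = 0.14 − (8.314×283)/(2×96500) × (1.648) = 0.140 − 0.020 = 0.120 V.

0.120 V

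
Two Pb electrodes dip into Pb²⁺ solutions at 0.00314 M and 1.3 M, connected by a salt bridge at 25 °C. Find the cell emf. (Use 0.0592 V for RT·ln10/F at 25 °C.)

Both half-cells are Pb²⁺/Pb, so E°_cell = 0. The concentrated side is the cathode; the cell reaction moves Pb²⁺ from high to low concentration with n = 2.
Q = [Pb²⁺]_dilute/[Pb²⁺]_conc = 0.00314/1.3 = 0.00242.
E = 0 − (0.0592/2) log Q = −(0.0592/2)(-2.617) = 0.0775 V.

0.077 V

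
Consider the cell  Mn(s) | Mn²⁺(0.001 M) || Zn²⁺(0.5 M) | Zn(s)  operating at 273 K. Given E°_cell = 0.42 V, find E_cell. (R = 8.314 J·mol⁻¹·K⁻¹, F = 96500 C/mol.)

Balancing electrons gives n = 2; the reaction quotient is Q = [Mn²⁺]/[Zn²⁺] = 0.00200.
E = E° − (RT/nF) ln Q = 0.42 − (8.314×273)/(2×96500) × (-6.215) = 0.420 + 0.073 = 0.493 V.

0.493 V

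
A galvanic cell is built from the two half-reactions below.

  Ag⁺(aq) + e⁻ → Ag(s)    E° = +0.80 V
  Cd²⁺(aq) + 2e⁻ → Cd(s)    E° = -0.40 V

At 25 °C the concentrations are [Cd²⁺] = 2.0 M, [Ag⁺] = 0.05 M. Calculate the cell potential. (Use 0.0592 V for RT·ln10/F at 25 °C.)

1.11 V

The Ag⁺/Ag couple has the higher reduction potential and acts as the cathode, so E°_cell = +0.80 − (-0.40) = 1.20 V.
Balancing electrons gives n = 2; the reaction quotient is Q = [Cd²⁺]/[Ag⁺]^2 = 800.
At 25 °C, E = E° − (0.0592/n) log Q = 1.20 − (0.0592/2)(2.903) = 1.200 − 0.086 = 1.114 V.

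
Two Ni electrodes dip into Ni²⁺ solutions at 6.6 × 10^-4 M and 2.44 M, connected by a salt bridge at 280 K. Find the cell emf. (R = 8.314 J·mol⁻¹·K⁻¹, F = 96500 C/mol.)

Both half-cells are Ni²⁺/Ni, so E°_cell = 0. The concentrated side is the cathode; the cell reaction moves Ni²⁺ from high to low concentration with n = 2.
Q = [Ni²⁺]_dilute/[Ni²⁺]_conc = 6.6 × 10^-4/2.44 = 2.7 × 10^-4.
E = 0 − (RT/nF) ln Q = −((8.314×280)/(2×96500))(-8.215) = 0.0991 V.

0.099 V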